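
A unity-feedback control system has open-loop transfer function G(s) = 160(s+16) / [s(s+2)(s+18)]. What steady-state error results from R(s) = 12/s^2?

27/160

System type = 1 (one pole at s=0).
K_v = lim_{s→0} s·G(s) = 160·16 / (2·18) = 640/9.
e_ss = 12/K_v = 12/(640/9) = 27/160.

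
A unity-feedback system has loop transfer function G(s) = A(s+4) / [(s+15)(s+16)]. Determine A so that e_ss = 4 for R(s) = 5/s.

15

The open loop has no poles at the origin → type 0 system.
K_p = lim_{s→0} G(s) = A·4 / (15·16) = (1/60)·A.
e_ss = 5/(1 + K_p) = 4 ⇒ 1 + (1/60)·A = 1.25 ⇒ A = 15.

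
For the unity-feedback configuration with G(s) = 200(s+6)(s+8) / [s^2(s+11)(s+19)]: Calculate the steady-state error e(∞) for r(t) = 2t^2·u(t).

System type = 2 (two poles at s=0).
K_a = lim_{s→0} s^2·G(s) = 200·6·8 / (11·19) = 9600/209.
r(t) = 2t^2 gives R(s) = 4/s^3.
e_ss = 4/K_a = 4/(9600/209) = 209/2400.

209/2400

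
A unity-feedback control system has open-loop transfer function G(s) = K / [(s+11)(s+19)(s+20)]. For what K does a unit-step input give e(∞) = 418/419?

The open loop has no poles at the origin → type 0 system.
K_p = lim_{s→0} G(s) = K / (11·19·20) = (1/4180)·K.
e_ss = 1/(1 + K_p) = 418/419 ⇒ 1 + (1/4180)·K = 419/418 ⇒ K = 10.

10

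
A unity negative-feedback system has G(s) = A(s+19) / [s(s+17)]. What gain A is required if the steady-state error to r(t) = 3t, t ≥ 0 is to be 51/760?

One free integrator in G(s): this is a type 1 system.
K_v = lim_{s→0} s·G(s) = A·19 / (17) = (19/17)·A.
e_ss = 3/K_v = 51/760 ⇒ K_v = 760/17 ⇒ A = (760/17)/(19/17) = 40.

40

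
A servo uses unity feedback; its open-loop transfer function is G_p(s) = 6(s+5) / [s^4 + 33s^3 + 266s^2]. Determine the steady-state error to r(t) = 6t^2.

106.4

The denominator has no term below 266s^2 — 2 poles at s=0, type 2.
K_a = lim_{s→0} s^2·G_p(s) = 6·5 / 266 = 15/133.
r(t) = 6t^2 gives R(s) = 12/s^3.
e_ss = 12/K_a = 12/(15/133) = 106.4.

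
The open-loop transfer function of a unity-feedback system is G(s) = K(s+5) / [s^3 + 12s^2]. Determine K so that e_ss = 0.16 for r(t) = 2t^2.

Lowest-order denominator term is 12s^2, so the open loop has 2 poles at the origin → type 2 system.
K_a = lim_{s→0} s^2·G(s) = K·5 / 12 = (5/12)·K.
e_ss = 4/K_a = 0.16 ⇒ K_a = 25 ⇒ K = 25/(5/12) = 60.

60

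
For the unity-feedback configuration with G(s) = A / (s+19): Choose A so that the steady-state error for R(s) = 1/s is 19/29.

10

System type = 0 (no poles at s=0).
K_p = lim_{s→0} G(s) = A / (19) = (1/19)·A.
e_ss = 1/(1 + K_p) = 19/29 ⇒ 1 + (1/19)·A = 29/19 ⇒ A = 10.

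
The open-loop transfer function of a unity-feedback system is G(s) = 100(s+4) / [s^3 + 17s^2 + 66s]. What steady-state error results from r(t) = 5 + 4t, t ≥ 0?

Lowest-order denominator term is 66s, so the open loop has 1 pole at the origin → type 1 system. By superposition:
  • 5: tracked with zero error.
  • 4t: e_ss = 4/K_v with K_v=200/33 → 0.66.
Total e_ss = 0.66.

0.66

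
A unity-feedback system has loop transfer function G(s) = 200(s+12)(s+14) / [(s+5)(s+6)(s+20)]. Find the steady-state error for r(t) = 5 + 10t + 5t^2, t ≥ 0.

The open loop has no poles at the origin → type 0 system. By superposition:
  • 5: e_ss = 5/(1+K_p) with K_p=56 → 5/57.
  • 10t: a type-0 system cannot track it, e_ss → ∞.
  • 5t^2: a type-0 system cannot track it, e_ss → ∞.
The unbounded component dominates.

infinity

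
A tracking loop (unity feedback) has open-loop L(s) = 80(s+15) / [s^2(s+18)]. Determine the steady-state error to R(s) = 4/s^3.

0.06

Two free integrators in L(s): this is a type 2 system.
K_a = lim_{s→0} s^2·L(s) = 80·15 / (18) = 200/3.
r(t) = 2t^2 gives R(s) = 4/s^3.
e_ss = 4/K_a = 4/(200/3) = 0.06.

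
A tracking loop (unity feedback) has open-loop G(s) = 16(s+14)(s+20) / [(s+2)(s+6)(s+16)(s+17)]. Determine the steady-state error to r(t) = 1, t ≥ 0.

51/121

G(s) has no factors of s in the denominator, so the system is type 0.
K_p = lim_{s→0} G(s) = 16·14·20 / (2·6·16·17) = 70/51.
e_ss = 1/(1 + K_p) = 1/(121/51) = 51/121.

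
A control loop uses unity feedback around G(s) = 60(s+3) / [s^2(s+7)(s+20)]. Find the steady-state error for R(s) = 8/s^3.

G(s) has two factors of s in the denominator, so the system is type 2.
K_a = lim_{s→0} s^2·G(s) = 60·3 / (7·20) = 9/7.
r(t) = 4t^2 gives R(s) = 8/s^3.
e_ss = 8/K_a = 8/(9/7) = 56/9.

56/9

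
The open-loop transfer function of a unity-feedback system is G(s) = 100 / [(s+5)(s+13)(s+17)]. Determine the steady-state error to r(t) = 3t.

infinity

System type = 0 (no poles at s=0).
For a type-0 system K_v = 0, so e_ss to a ramp input is unbounded.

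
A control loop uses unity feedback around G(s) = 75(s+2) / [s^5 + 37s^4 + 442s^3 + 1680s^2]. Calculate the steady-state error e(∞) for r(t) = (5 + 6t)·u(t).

0

The denominator has no term below 1680s^2 — 2 poles at s=0, type 2. By superposition:
  • 5: tracked with zero error.
  • 6t: tracked with zero error.
Total e_ss = 0.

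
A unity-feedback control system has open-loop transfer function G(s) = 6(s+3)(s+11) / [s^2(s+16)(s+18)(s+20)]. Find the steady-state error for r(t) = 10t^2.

6400/11

G(s) has two factors of s in the denominator, so the system is type 2.
K_a = lim_{s→0} s^2·G(s) = 6·3·11 / (16·18·20) = 11/320.
r(t) = 10t^2 gives R(s) = 20/s^3.
e_ss = 20/K_a = 20/(11/320) = 6400/11.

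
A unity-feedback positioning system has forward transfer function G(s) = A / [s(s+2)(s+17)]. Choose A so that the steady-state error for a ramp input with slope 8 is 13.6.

20

G(s) has one factor of s in the denominator, so the system is type 1.
K_v = lim_{s→0} s·G(s) = A / (2·17) = (1/34)·A.
e_ss = 8/K_v = 13.6 ⇒ K_v = 10/17 ⇒ A = (10/17)/(1/34) = 20.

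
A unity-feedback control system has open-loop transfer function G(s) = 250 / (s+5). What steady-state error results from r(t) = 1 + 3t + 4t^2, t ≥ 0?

The open loop has no poles at the origin → type 0 system. Taking each input component in turn:
  • 1: e_ss = 1/(1+K_p) with K_p=50 → 1/51.
  • 3t: a type-0 system cannot track it, e_ss → ∞.
  • 4t^2: a type-0 system cannot track it, e_ss → ∞.
The unbounded component dominates.

infinity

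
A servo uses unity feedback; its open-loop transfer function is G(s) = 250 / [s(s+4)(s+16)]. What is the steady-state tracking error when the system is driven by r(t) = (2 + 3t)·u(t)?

0.768

One free integrator in G(s): this is a type 1 system. Treating each term separately:
  • 2: tracked with zero error.
  • 3t: e_ss = 3/K_v with K_v=125/32 → 0.768.
Total e_ss = 0.768.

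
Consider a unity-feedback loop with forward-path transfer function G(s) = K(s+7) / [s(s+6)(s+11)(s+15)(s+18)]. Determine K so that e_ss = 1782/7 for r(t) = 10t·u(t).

G(s) has one factor of s in the denominator, so the system is type 1.
K_v = lim_{s→0} s·G(s) = K·7 / (6·11·15·18) = (7/17820)·K.
e_ss = 10/K_v = 1782/7 ⇒ K_v = 35/891 ⇒ K = (35/891)/(7/17820) = 100.

100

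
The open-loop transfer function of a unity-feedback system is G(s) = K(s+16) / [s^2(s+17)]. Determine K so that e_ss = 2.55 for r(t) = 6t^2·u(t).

5

G(s) has two factors of s in the denominator, so the system is type 2.
K_a = lim_{s→0} s^2·G(s) = K·16 / (17) = (16/17)·K.
e_ss = 12/K_a = 2.55 ⇒ K_a = 80/17 ⇒ K = (80/17)/(16/17) = 5.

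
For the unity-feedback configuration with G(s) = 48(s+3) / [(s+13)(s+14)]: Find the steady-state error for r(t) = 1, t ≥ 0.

91/163

The open loop has no poles at the origin → type 0 system.
K_p = lim_{s→0} G(s) = 48·3 / (13·14) = 72/91.
e_ss = 1/(1 + K_p) = 1/(163/91) = 91/163.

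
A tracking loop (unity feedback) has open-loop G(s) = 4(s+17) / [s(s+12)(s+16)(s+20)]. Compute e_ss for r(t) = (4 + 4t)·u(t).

3840/17

System type = 1 (one pole at s=0). Treating each term separately:
  • 4: tracked with zero error.
  • 4t: e_ss = 4/K_v with K_v=17/960 → 3840/17.
Total e_ss = 3840/17.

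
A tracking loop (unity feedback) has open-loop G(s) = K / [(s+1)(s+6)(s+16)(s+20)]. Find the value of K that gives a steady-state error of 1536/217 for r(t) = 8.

250

The open loop has no poles at the origin → type 0 system.
K_p = lim_{s→0} G(s) = K / (1·6·16·20) = (1/1920)·K.
e_ss = 8/(1 + K_p) = 1536/217 ⇒ 1 + (1/1920)·K = 217/192 ⇒ K = 250.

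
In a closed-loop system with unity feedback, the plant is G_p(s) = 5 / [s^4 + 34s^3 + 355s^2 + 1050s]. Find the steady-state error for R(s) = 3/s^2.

The denominator has no term below 1050s — 1 pole at s=0, type 1.
K_v = lim_{s→0} s·G_p(s) = 5 / 1050 = 1/210.
e_ss = 3/K_v = 3/(1/210) = 630.

630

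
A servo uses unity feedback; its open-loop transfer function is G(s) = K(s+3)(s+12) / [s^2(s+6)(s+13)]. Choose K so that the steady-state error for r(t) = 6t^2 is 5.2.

5

The open loop has two poles at the origin → type 2 system.
K_a = lim_{s→0} s^2·G(s) = K·3·12 / (6·13) = (6/13)·K.
e_ss = 12/K_a = 5.2 ⇒ K_a = 30/13 ⇒ K = (30/13)/(6/13) = 5.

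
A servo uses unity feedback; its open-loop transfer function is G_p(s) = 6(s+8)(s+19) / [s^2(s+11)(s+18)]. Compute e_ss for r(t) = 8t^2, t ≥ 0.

66/19

G_p(s) has two factors of s in the denominator, so the system is type 2.
K_a = lim_{s→0} s^2·G_p(s) = 6·8·19 / (11·18) = 152/33.
r(t) = 8t^2 gives R(s) = 16/s^3.
e_ss = 16/K_a = 16/(152/33) = 66/19.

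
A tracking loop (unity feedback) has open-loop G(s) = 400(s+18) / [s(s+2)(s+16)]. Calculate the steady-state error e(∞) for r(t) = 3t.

1/75

The open loop has one pole at the origin → type 1 system.
K_v = lim_{s→0} s·G(s) = 400·18 / (2·16) = 225.
e_ss = 3/K_v = 3/225 = 1/75.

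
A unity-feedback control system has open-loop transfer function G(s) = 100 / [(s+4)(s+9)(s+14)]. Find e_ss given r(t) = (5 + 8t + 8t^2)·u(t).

G(s) has no factors of s in the denominator, so the system is type 0. Treating each term separately:
  • 5: e_ss = 5/(1+K_p) with K_p=25/126 → 630/151.
  • 8t: a type-0 system cannot track it, e_ss → ∞.
  • 8t^2: a type-0 system cannot track it, e_ss → ∞.
The unbounded component dominates.

infinity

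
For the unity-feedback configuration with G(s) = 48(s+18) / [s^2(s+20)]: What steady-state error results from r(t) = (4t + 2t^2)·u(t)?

The open loop has two poles at the origin → type 2 system. Taking each input component in turn:
  • 4t: tracked with zero error.
  • 2t^2: e_ss = 4/K_a with K_a=43.2 → 5/54.
Total e_ss = 5/54.

5/54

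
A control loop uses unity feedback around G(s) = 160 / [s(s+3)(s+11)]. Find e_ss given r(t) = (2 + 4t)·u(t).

0.825

The open loop has one pole at the origin → type 1 system. Treating each term separately:
  • 2: tracked with zero error.
  • 4t: e_ss = 4/K_v with K_v=160/33 → 0.825.
Total e_ss = 0.825.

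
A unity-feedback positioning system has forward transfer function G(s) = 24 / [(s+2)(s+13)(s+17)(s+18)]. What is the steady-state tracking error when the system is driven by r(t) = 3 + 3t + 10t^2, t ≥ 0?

The open loop has no poles at the origin → type 0 system. Taking each input component in turn:
  • 3: e_ss = 3/(1+K_p) with K_p=2/663 → 1989/665.
  • 3t: a type-0 system cannot track it, e_ss → ∞.
  • 10t^2: a type-0 system cannot track it, e_ss → ∞.
The unbounded component dominates.

infinity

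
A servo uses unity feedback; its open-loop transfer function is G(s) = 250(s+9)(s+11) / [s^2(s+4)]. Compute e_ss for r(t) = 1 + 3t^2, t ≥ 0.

4/4125

The open loop has two poles at the origin → type 2 system. Taking each input component in turn:
  • 1: tracked with zero error.
  • 3t^2: e_ss = 6/K_a with K_a=6187.5 → 4/4125.
Total e_ss = 4/4125.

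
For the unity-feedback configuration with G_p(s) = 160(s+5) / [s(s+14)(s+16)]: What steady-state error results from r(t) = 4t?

The open loop has one pole at the origin → type 1 system.
K_v = lim_{s→0} s·G_p(s) = 160·5 / (14·16) = 25/7.
e_ss = 4/K_v = 4/(25/7) = 1.12.

1.12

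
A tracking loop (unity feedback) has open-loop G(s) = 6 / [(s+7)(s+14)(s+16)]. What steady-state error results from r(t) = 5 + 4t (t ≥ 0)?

The open loop has no poles at the origin → type 0 system. Treating each term separately:
  • 5: e_ss = 5/(1+K_p) with K_p=3/784 → 3920/787.
  • 4t: a type-0 system cannot track it, e_ss → ∞.
The unbounded component dominates.

infinity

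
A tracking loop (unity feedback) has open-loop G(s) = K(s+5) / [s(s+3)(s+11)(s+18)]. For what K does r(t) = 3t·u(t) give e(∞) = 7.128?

System type = 1 (one pole at s=0).
K_v = lim_{s→0} s·G(s) = K·5 / (3·11·18) = (5/594)·K.
e_ss = 3/K_v = 7.128 ⇒ K_v = 125/297 ⇒ K = (125/297)/(5/594) = 50.

50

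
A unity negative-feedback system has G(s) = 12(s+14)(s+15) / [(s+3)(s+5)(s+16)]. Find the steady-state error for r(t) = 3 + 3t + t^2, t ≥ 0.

infinity

G(s) has no factors of s in the denominator, so the system is type 0. By superposition:
  • 3: e_ss = 3/(1+K_p) with K_p=10.5 → 6/23.
  • 3t: a type-0 system cannot track it, e_ss → ∞.
  • t^2: a type-0 system cannot track it, e_ss → ∞.
The unbounded component dominates.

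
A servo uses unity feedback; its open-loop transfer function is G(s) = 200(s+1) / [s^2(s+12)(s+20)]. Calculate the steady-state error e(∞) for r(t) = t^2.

2.4

System type = 2 (two poles at s=0).
K_a = lim_{s→0} s^2·G(s) = 200·1 / (12·20) = 5/6.
r(t) = t^2 gives R(s) = 2/s^3.
e_ss = 2/K_a = 2/(5/6) = 2.4.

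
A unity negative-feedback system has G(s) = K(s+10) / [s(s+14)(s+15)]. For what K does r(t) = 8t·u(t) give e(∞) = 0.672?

250

G(s) has one factor of s in the denominator, so the system is type 1.
K_v = lim_{s→0} s·G(s) = K·10 / (14·15) = (1/21)·K.
e_ss = 8/K_v = 0.672 ⇒ K_v = 250/21 ⇒ K = (250/21)/(1/21) = 250.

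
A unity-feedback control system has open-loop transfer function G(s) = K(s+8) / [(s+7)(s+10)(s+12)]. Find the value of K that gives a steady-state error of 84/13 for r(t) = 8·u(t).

The open loop has no poles at the origin → type 0 system.
K_p = lim_{s→0} G(s) = K·8 / (7·10·12) = (1/105)·K.
e_ss = 8/(1 + K_p) = 84/13 ⇒ 1 + (1/105)·K = 26/21 ⇒ K = 25.

25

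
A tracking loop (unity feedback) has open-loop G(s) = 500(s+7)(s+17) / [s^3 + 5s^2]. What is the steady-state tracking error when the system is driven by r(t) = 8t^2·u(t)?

The denominator has no term below 5s^2 — 2 poles at s=0, type 2.
K_a = lim_{s→0} s^2·G(s) = 500·7·17 / 5 = 11900.
r(t) = 8t^2 gives R(s) = 16/s^3.
e_ss = 16/K_a = 16/11900 = 4/2975.

4/2975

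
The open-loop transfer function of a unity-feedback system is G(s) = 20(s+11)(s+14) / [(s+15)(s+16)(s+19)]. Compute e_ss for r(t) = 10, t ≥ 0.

The open loop has no poles at the origin → type 0 system.
K_p = lim_{s→0} G(s) = 20·11·14 / (15·16·19) = 77/114.
e_ss = 10/(1 + K_p) = 10/(191/114) = 1140/191.

1140/191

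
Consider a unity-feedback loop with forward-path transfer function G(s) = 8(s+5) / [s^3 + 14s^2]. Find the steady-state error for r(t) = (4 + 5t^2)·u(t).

Factoring s^2 from the denominator leaves a polynomial with constant term 14, so the system is type 2. Treating each term separately:
  • 4: tracked with zero error.
  • 5t^2: e_ss = 10/K_a with K_a=20/7 → 3.5.
Total e_ss = 3.5.

3.5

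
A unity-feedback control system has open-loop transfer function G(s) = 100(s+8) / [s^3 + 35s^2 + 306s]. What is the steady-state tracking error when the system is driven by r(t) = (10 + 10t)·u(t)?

The denominator has no term below 306s — 1 pole at s=0, type 1. Treating each term separately:
  • 10: tracked with zero error.
  • 10t: e_ss = 10/K_v with K_v=400/153 → 3.825.
Total e_ss = 3.825.

3.825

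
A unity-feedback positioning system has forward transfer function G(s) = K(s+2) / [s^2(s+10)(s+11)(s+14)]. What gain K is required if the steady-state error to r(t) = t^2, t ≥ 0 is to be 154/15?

150

System type = 2 (two poles at s=0).
K_a = lim_{s→0} s^2·G(s) = K·2 / (10·11·14) = (1/770)·K.
e_ss = 2/K_a = 154/15 ⇒ K_a = 15/77 ⇒ K = (15/77)/(1/770) = 150.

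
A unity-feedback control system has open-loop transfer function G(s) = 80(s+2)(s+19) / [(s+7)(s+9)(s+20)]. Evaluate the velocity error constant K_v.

G(s) has no factors of s in the denominator, so the system is type 0.
K_v = lim_{s→0} s·G(s) = 0 (the extra factor of s kills the finite limit).

0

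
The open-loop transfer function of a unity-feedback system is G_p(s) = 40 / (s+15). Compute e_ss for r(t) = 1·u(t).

G_p(s) has no factors of s in the denominator, so the system is type 0.
K_p = lim_{s→0} G_p(s) = 40 / (15) = 8/3.
e_ss = 1/(1 + K_p) = 1/(11/3) = 3/11.

3/11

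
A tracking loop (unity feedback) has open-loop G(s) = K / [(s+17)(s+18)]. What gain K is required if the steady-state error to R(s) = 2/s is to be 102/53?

12

G(s) has no factors of s in the denominator, so the system is type 0.
K_p = lim_{s→0} G(s) = K / (17·18) = (1/306)·K.
e_ss = 2/(1 + K_p) = 102/53 ⇒ 1 + (1/306)·K = 53/51 ⇒ K = 12.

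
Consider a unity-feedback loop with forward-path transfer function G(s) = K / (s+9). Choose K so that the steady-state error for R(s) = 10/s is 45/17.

25

The open loop has no poles at the origin → type 0 system.
K_p = lim_{s→0} G(s) = K / (9) = (1/9)·K.
e_ss = 10/(1 + K_p) = 45/17 ⇒ 1 + (1/9)·K = 34/9 ⇒ K = 25.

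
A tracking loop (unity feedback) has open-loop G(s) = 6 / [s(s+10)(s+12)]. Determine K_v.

0.05

G(s) has one factor of s in the denominator, so the system is type 1.
K_v = lim_{s→0} s·G(s) = 6 / (10·12) = 0.05.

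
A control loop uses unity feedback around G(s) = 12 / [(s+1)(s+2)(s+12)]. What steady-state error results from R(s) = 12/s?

8

System type = 0 (no poles at s=0).
K_p = lim_{s→0} G(s) = 12 / (1·2·12) = 0.5.
e_ss = 12/(1 + K_p) = 12/1.5 = 8.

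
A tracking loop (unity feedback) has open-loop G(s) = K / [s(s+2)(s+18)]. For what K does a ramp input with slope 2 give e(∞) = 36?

One free integrator in G(s): this is a type 1 system.
K_v = lim_{s→0} s·G(s) = K / (2·18) = (1/36)·K.
e_ss = 2/K_v = 36 ⇒ K_v = 1/18 ⇒ K = (1/18)/(1/36) = 2.

2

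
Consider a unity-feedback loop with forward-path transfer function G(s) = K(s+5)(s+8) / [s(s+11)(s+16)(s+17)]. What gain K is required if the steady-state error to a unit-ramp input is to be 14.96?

The open loop has one pole at the origin → type 1 system.
K_v = lim_{s→0} s·G(s) = K·5·8 / (11·16·17) = (5/374)·K.
e_ss = 1/K_v = 14.96 ⇒ K_v = 25/374 ⇒ K = (25/374)/(5/374) = 5.

5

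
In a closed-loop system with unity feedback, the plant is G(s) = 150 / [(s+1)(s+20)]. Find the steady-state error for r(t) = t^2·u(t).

infinity

The open loop has no poles at the origin → type 0 system.
K_a = lim_{s→0} s^2·G(s) = 0; the steady-state error to this parabolic input grows without bound.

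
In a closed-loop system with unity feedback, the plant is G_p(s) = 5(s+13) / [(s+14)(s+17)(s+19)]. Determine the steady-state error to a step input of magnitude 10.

45220/4587

System type = 0 (no poles at s=0).
K_p = lim_{s→0} G_p(s) = 5·13 / (14·17·19) = 65/4522.
e_ss = 10/(1 + K_p) = 10/(4587/4522) = 45220/4587.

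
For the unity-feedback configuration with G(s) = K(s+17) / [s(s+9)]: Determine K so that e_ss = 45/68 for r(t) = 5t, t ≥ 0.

4

System type = 1 (one pole at s=0).
K_v = lim_{s→0} s·G(s) = K·17 / (9) = (17/9)·K.
e_ss = 5/K_v = 45/68 ⇒ K_v = 68/9 ⇒ K = (68/9)/(17/9) = 4.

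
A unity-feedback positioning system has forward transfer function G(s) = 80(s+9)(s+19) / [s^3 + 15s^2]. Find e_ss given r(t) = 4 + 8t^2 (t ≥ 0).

1/57

Factoring s^2 from the denominator leaves a polynomial with constant term 15, so the system is type 2. Taking each input component in turn:
  • 4: tracked with zero error.
  • 8t^2: e_ss = 16/K_a with K_a=912 → 1/57.
Total e_ss = 1/57.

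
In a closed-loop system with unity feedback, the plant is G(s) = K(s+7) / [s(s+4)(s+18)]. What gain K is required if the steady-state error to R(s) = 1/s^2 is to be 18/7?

One free integrator in G(s): this is a type 1 system.
K_v = lim_{s→0} s·G(s) = K·7 / (4·18) = (7/72)·K.
e_ss = 1/K_v = 18/7 ⇒ K_v = 7/18 ⇒ K = (7/18)/(7/72) = 4.

4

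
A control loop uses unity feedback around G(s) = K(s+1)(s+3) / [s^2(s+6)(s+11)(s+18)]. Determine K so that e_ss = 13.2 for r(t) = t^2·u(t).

G(s) has two factors of s in the denominator, so the system is type 2.
K_a = lim_{s→0} s^2·G(s) = K·1·3 / (6·11·18) = (1/396)·K.
e_ss = 2/K_a = 13.2 ⇒ K_a = 5/33 ⇒ K = (5/33)/(1/396) = 60.

60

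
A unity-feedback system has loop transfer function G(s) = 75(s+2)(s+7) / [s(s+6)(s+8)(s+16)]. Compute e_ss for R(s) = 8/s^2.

1024/175

System type = 1 (one pole at s=0).
K_v = lim_{s→0} s·G(s) = 75·2·7 / (6·8·16) = 175/128.
e_ss = 8/K_v = 8/(175/128) = 1024/175.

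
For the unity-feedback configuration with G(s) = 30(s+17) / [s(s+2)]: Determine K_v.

255

The open loop has one pole at the origin → type 1 system.
K_v = lim_{s→0} s·G(s) = 30·17 / (2) = 255.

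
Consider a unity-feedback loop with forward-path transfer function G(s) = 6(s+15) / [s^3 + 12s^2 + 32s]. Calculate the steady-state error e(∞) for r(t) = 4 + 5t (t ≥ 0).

16/9

The denominator has no term below 32s — 1 pole at s=0, type 1. Treating each term separately:
  • 4: tracked with zero error.
  • 5t: e_ss = 5/K_v with K_v=2.8125 → 16/9.
Total e_ss = 16/9.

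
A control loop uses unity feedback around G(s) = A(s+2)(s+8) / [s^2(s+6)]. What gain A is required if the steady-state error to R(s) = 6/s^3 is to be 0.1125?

Two free integrators in G(s): this is a type 2 system.
K_a = lim_{s→0} s^2·G(s) = A·2·8 / (6) = (8/3)·A.
e_ss = 6/K_a = 0.1125 ⇒ K_a = 160/3 ⇒ A = (160/3)/(8/3) = 20.

20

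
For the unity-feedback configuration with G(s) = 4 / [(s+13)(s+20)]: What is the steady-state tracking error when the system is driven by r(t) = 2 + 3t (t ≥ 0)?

infinity

System type = 0 (no poles at s=0). Treating each term separately:
  • 2: e_ss = 2/(1+K_p) with K_p=1/65 → 65/33.
  • 3t: a type-0 system cannot track it, e_ss → ∞.
The unbounded component dominates.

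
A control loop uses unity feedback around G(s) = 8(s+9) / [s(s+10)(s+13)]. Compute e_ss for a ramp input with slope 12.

The open loop has one pole at the origin → type 1 system.
K_v = lim_{s→0} s·G(s) = 8·9 / (10·13) = 36/65.
e_ss = 12/K_v = 12/(36/65) = 65/3.

65/3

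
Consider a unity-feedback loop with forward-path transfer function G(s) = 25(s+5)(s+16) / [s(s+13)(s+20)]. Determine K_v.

G(s) has one factor of s in the denominator, so the system is type 1.
K_v = lim_{s→0} s·G(s) = 25·5·16 / (13·20) = 100/13.

100/13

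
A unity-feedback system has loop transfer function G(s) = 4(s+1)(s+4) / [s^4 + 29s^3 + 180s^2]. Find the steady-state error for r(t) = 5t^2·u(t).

112.5

Lowest-order denominator term is 180s^2, so the open loop has 2 poles at the origin → type 2 system.
K_a = lim_{s→0} s^2·G(s) = 4·1·4 / 180 = 4/45.
r(t) = 5t^2 gives R(s) = 10/s^3.
e_ss = 10/K_a = 10/(4/45) = 112.5.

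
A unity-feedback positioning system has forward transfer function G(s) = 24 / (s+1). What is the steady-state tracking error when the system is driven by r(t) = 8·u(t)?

G(s) has no factors of s in the denominator, so the system is type 0.
K_p = lim_{s→0} G(s) = 24 / (1) = 24.
e_ss = 8/(1 + K_p) = 8/25 = 0.32.

0.32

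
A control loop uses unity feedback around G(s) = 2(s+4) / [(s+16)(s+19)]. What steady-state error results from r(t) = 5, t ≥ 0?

190/39

System type = 0 (no poles at s=0).
K_p = lim_{s→0} G(s) = 2·4 / (16·19) = 1/38.
e_ss = 5/(1 + K_p) = 5/(39/38) = 190/39.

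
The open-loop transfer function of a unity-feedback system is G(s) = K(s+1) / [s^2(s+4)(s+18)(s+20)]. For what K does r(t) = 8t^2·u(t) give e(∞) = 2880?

Two free integrators in G(s): this is a type 2 system.
K_a = lim_{s→0} s^2·G(s) = K·1 / (4·18·20) = (1/1440)·K.
e_ss = 16/K_a = 2880 ⇒ K_a = 1/180 ⇒ K = (1/180)/(1/1440) = 8.

8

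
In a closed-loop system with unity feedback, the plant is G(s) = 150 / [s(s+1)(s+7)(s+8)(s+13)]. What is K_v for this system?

G(s) has one factor of s in the denominator, so the system is type 1.
K_v = lim_{s→0} s·G(s) = 150 / (1·7·8·13) = 75/364.

75/364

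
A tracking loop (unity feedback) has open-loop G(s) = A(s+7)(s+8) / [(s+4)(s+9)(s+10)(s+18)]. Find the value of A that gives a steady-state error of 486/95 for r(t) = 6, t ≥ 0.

20

The open loop has no poles at the origin → type 0 system.
K_p = lim_{s→0} G(s) = A·7·8 / (4·9·10·18) = (7/810)·A.
e_ss = 6/(1 + K_p) = 486/95 ⇒ 1 + (7/810)·A = 95/81 ⇒ A = 20.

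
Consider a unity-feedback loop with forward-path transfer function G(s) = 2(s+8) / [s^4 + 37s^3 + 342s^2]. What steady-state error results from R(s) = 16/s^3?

342

Lowest-order denominator term is 342s^2, so the open loop has 2 poles at the origin → type 2 system.
K_a = lim_{s→0} s^2·G(s) = 2·8 / 342 = 8/171.
r(t) = 8t^2 gives R(s) = 16/s^3.
e_ss = 16/K_a = 16/(8/171) = 342.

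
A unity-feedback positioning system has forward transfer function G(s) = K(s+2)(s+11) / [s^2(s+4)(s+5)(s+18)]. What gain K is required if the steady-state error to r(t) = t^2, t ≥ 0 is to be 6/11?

Two free integrators in G(s): this is a type 2 system.
K_a = lim_{s→0} s^2·G(s) = K·2·11 / (4·5·18) = (11/180)·K.
e_ss = 2/K_a = 6/11 ⇒ K_a = 11/3 ⇒ K = (11/3)/(11/180) = 60.

60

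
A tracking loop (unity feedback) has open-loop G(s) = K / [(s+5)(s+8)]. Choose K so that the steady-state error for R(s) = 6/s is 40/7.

No free integrators in G(s): this is a type 0 system.
K_p = lim_{s→0} G(s) = K / (5·8) = 0.025·K.
e_ss = 6/(1 + K_p) = 40/7 ⇒ 1 + 0.025·K = 1.05 ⇒ K = 2.

2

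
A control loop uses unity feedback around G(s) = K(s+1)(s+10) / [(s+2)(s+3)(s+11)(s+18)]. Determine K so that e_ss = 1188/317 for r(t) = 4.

G(s) has no factors of s in the denominator, so the system is type 0.
K_p = lim_{s→0} G(s) = K·1·10 / (2·3·11·18) = (5/594)·K.
e_ss = 4/(1 + K_p) = 1188/317 ⇒ 1 + (5/594)·K = 317/297 ⇒ K = 8.

8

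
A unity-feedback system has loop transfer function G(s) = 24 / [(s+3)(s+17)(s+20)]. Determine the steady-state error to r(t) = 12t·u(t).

infinity

System type = 0 (no poles at s=0).
For a type-0 system K_v = 0, so e_ss to a ramp input is unbounded.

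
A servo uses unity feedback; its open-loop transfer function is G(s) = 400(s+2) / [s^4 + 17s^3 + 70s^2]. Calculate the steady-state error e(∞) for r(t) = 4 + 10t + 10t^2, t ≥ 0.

1.75

Factoring s^2 from the denominator leaves a polynomial with constant term 70, so the system is type 2. Taking each input component in turn:
  • 4: tracked with zero error.
  • 10t: tracked with zero error.
  • 10t^2: e_ss = 20/K_a with K_a=80/7 → 1.75.
Total e_ss = 1.75.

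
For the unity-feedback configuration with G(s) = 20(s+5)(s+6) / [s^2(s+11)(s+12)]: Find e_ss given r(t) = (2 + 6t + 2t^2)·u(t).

System type = 2 (two poles at s=0). Taking each input component in turn:
  • 2: tracked with zero error.
  • 6t: tracked with zero error.
  • 2t^2: e_ss = 4/K_a with K_a=50/11 → 0.88.
Total e_ss = 0.88.

0.88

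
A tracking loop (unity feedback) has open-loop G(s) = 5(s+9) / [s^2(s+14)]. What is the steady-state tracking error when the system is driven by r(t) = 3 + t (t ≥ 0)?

0

G(s) has two factors of s in the denominator, so the system is type 2. Taking each input component in turn:
  • 3: tracked with zero error.
  • t: tracked with zero error.
Total e_ss = 0.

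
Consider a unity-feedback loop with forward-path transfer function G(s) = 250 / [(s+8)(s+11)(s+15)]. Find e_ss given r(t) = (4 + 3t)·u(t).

infinity

The open loop has no poles at the origin → type 0 system. Taking each input component in turn:
  • 4: e_ss = 4/(1+K_p) with K_p=25/132 → 528/157.
  • 3t: a type-0 system cannot track it, e_ss → ∞.
The unbounded component dominates.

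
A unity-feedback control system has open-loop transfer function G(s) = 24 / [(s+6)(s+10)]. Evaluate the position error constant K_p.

0.4

No free integrators in G(s): this is a type 0 system.
K_p = lim_{s→0} G(s) = 24 / (6·10) = 0.4.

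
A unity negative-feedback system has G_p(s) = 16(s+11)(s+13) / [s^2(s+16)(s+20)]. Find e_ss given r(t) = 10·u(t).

0

The open loop has two poles at the origin → type 2 system.
A type-2 system has K_p = ∞, so it tracks a step input with zero steady-state error.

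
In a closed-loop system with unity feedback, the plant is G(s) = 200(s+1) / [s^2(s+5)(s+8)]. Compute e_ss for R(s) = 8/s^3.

The open loop has two poles at the origin → type 2 system.
K_a = lim_{s→0} s^2·G(s) = 200·1 / (5·8) = 5.
r(t) = 4t^2 gives R(s) = 8/s^3.
e_ss = 8/K_a = 8/5 = 1.6.

1.6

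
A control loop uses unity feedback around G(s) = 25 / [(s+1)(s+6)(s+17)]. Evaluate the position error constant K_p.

25/102

G(s) has no factors of s in the denominator, so the system is type 0.
K_p = lim_{s→0} G(s) = 25 / (1·6·17) = 25/102.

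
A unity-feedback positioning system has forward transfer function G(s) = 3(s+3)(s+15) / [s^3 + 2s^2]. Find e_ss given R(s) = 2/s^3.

Lowest-order denominator term is 2s^2, so the open loop has 2 poles at the origin → type 2 system.
K_a = lim_{s→0} s^2·G(s) = 3·3·15 / 2 = 67.5.
r(t) = t^2 gives R(s) = 2/s^3.
e_ss = 2/K_a = 2/67.5 = 4/135.

4/135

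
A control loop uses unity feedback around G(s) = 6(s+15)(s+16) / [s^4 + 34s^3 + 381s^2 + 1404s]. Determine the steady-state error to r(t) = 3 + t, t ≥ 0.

Factoring s from the denominator leaves a polynomial with constant term 1404, so the system is type 1. By superposition:
  • 3: tracked with zero error.
  • t: e_ss = 1/K_v with K_v=40/39 → 0.975.
Total e_ss = 0.975.

0.975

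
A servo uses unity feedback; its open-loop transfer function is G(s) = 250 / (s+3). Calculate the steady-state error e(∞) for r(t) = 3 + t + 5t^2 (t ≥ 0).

G(s) has no factors of s in the denominator, so the system is type 0. Treating each term separately:
  • 3: e_ss = 3/(1+K_p) with K_p=250/3 → 9/253.
  • t: a type-0 system cannot track it, e_ss → ∞.
  • 5t^2: a type-0 system cannot track it, e_ss → ∞.
The unbounded component dominates.

infinity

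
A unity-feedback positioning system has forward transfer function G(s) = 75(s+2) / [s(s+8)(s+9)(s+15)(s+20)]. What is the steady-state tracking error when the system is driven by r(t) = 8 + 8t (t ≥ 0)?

System type = 1 (one pole at s=0). Taking each input component in turn:
  • 8: tracked with zero error.
  • 8t: e_ss = 8/K_v with K_v=1/144 → 1152.
Total e_ss = 1152.

1152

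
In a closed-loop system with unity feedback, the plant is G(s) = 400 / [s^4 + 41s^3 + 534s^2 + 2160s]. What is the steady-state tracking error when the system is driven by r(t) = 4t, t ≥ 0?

Lowest-order denominator term is 2160s, so the open loop has 1 pole at the origin → type 1 system.
K_v = lim_{s→0} s·G(s) = 400 / 2160 = 5/27.
e_ss = 4/K_v = 4/(5/27) = 21.6.

21.6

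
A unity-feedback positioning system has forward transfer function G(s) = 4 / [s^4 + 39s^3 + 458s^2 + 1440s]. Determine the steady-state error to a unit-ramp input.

The denominator has no term below 1440s — 1 pole at s=0, type 1.
K_v = lim_{s→0} s·G(s) = 4 / 1440 = 1/360.
e_ss = 1/K_v = 1/(1/360) = 360.

360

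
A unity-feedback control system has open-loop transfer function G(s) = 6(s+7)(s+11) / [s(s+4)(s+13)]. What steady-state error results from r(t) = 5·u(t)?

System type = 1 (one pole at s=0).
A type-1 system has K_p = ∞, so it tracks a step input with zero steady-state error.

0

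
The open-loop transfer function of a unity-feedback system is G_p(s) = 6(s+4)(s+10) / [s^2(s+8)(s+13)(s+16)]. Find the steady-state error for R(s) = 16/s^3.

1664/15

System type = 2 (two poles at s=0).
K_a = lim_{s→0} s^2·G_p(s) = 6·4·10 / (8·13·16) = 15/104.
r(t) = 8t^2 gives R(s) = 16/s^3.
e_ss = 16/K_a = 16/(15/104) = 1664/15.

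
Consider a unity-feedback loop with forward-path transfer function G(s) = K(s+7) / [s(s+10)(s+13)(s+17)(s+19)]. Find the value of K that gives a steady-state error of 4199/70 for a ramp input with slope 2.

200

One free integrator in G(s): this is a type 1 system.
K_v = lim_{s→0} s·G(s) = K·7 / (10·13·17·19) = (7/41990)·K.
e_ss = 2/K_v = 4199/70 ⇒ K_v = 140/4199 ⇒ K = (140/4199)/(7/41990) = 200.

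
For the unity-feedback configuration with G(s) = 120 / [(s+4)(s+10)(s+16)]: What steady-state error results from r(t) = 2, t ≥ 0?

32/19

System type = 0 (no poles at s=0).
K_p = lim_{s→0} G(s) = 120 / (4·10·16) = 0.1875.
e_ss = 2/(1 + K_p) = 2/1.1875 = 32/19.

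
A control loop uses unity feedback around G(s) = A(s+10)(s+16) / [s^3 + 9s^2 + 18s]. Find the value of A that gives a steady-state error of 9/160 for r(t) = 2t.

Lowest-order denominator term is 18s, so the open loop has 1 pole at the origin → type 1 system.
K_v = lim_{s→0} s·G(s) = A·10·16 / 18 = (80/9)·A.
e_ss = 2/K_v = 9/160 ⇒ K_v = 320/9 ⇒ A = (320/9)/(80/9) = 4.

4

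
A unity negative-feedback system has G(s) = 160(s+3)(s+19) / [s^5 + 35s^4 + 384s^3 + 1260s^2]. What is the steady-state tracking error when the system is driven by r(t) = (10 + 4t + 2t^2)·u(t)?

Lowest-order denominator term is 1260s^2, so the open loop has 2 poles at the origin → type 2 system. By superposition:
  • 10: tracked with zero error.
  • 4t: tracked with zero error.
  • 2t^2: e_ss = 4/K_a with K_a=152/21 → 21/38.
Total e_ss = 21/38.

21/38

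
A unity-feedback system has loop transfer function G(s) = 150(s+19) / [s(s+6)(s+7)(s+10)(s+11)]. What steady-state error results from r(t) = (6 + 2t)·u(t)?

System type = 1 (one pole at s=0). Treating each term separately:
  • 6: tracked with zero error.
  • 2t: e_ss = 2/K_v with K_v=95/154 → 308/95.
Total e_ss = 308/95.

308/95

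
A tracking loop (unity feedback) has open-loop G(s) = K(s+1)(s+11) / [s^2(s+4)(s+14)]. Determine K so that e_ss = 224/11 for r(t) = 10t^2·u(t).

Two free integrators in G(s): this is a type 2 system.
K_a = lim_{s→0} s^2·G(s) = K·1·11 / (4·14) = (11/56)·K.
e_ss = 20/K_a = 224/11 ⇒ K_a = 55/56 ⇒ K = (55/56)/(11/56) = 5.

5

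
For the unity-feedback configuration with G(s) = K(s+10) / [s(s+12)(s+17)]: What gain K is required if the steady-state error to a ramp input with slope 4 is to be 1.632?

50

G(s) has one factor of s in the denominator, so the system is type 1.
K_v = lim_{s→0} s·G(s) = K·10 / (12·17) = (5/102)·K.
e_ss = 4/K_v = 1.632 ⇒ K_v = 125/51 ⇒ K = (125/51)/(5/102) = 50.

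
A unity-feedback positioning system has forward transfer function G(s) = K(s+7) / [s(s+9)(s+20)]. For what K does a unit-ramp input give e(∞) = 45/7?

The open loop has one pole at the origin → type 1 system.
K_v = lim_{s→0} s·G(s) = K·7 / (9·20) = (7/180)·K.
e_ss = 1/K_v = 45/7 ⇒ K_v = 7/45 ⇒ K = (7/45)/(7/180) = 4.

4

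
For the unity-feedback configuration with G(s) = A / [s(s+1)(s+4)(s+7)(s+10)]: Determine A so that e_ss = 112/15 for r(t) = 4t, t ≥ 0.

150

One free integrator in G(s): this is a type 1 system.
K_v = lim_{s→0} s·G(s) = A / (1·4·7·10) = (1/280)·A.
e_ss = 4/K_v = 112/15 ⇒ K_v = 15/28 ⇒ A = (15/28)/(1/280) = 150.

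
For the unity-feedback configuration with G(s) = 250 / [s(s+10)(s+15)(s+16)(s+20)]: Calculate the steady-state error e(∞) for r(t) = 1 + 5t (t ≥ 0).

One free integrator in G(s): this is a type 1 system. By superposition:
  • 1: tracked with zero error.
  • 5t: e_ss = 5/K_v with K_v=1/192 → 960.
Total e_ss = 960.

960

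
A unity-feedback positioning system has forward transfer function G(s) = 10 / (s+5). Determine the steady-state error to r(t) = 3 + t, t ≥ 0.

No free integrators in G(s): this is a type 0 system. Treating each term separately:
  • 3: e_ss = 3/(1+K_p) with K_p=2 → 1.
  • t: a type-0 system cannot track it, e_ss → ∞.
The unbounded component dominates.

infinity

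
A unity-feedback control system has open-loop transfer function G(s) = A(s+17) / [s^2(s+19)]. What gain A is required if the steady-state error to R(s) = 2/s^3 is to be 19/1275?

150

G(s) has two factors of s in the denominator, so the system is type 2.
K_a = lim_{s→0} s^2·G(s) = A·17 / (19) = (17/19)·A.
e_ss = 2/K_a = 19/1275 ⇒ K_a = 2550/19 ⇒ A = (2550/19)/(17/19) = 150.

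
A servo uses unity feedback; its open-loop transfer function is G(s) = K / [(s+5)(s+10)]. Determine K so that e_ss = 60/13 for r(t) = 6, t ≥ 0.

15

The open loop has no poles at the origin → type 0 system.
K_p = lim_{s→0} G(s) = K / (5·10) = 0.02·K.
e_ss = 6/(1 + K_p) = 60/13 ⇒ 1 + 0.02·K = 1.3 ⇒ K = 15.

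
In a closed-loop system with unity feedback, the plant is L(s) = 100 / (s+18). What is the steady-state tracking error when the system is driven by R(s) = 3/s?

27/59

L(s) has no factors of s in the denominator, so the system is type 0.
K_p = lim_{s→0} L(s) = 100 / (18) = 50/9.
e_ss = 3/(1 + K_p) = 3/(59/9) = 27/59.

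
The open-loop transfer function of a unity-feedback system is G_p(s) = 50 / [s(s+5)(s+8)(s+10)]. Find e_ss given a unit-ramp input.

One free integrator in G_p(s): this is a type 1 system.
K_v = lim_{s→0} s·G_p(s) = 50 / (5·8·10) = 0.125.
e_ss = 1/K_v = 1/0.125 = 8.

8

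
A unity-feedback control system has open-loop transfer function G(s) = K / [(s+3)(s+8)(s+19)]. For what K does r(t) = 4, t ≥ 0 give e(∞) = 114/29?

8

G(s) has no factors of s in the denominator, so the system is type 0.
K_p = lim_{s→0} G(s) = K / (3·8·19) = (1/456)·K.
e_ss = 4/(1 + K_p) = 114/29 ⇒ 1 + (1/456)·K = 58/57 ⇒ K = 8.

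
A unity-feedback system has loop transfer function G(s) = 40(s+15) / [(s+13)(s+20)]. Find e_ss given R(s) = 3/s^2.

System type = 0 (no poles at s=0).
K_v = lim_{s→0} s·G(s) = 0; the steady-state error to this ramp input grows without bound.

infinity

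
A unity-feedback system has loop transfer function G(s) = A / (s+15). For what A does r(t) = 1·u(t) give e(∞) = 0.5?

15

G(s) has no factors of s in the denominator, so the system is type 0.
K_p = lim_{s→0} G(s) = A / (15) = (1/15)·A.
e_ss = 1/(1 + K_p) = 0.5 ⇒ 1 + (1/15)·A = 2 ⇒ A = 15.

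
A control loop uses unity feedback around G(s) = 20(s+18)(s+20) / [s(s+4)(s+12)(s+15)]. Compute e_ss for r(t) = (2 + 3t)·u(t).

0.3

One free integrator in G(s): this is a type 1 system. By superposition:
  • 2: tracked with zero error.
  • 3t: e_ss = 3/K_v with K_v=10 → 0.3.
Total e_ss = 0.3.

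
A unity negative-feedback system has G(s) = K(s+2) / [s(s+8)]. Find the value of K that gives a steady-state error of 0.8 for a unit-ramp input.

5

System type = 1 (one pole at s=0).
K_v = lim_{s→0} s·G(s) = K·2 / (8) = 0.25·K.
e_ss = 1/K_v = 0.8 ⇒ K_v = 1.25 ⇒ K = 1.25/0.25 = 5.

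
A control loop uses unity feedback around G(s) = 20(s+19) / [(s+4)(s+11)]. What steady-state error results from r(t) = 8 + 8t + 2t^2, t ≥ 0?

infinity

No free integrators in G(s): this is a type 0 system. By superposition:
  • 8: e_ss = 8/(1+K_p) with K_p=95/11 → 44/53.
  • 8t: a type-0 system cannot track it, e_ss → ∞.
  • 2t^2: a type-0 system cannot track it, e_ss → ∞.
The unbounded component dominates.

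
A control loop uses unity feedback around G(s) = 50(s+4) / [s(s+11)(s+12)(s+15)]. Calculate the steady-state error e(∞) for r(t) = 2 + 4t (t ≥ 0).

System type = 1 (one pole at s=0). Treating each term separately:
  • 2: tracked with zero error.
  • 4t: e_ss = 4/K_v with K_v=10/99 → 39.6.
Total e_ss = 39.6.

39.6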